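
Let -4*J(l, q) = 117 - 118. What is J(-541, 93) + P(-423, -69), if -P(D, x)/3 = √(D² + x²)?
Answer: ¼ - 9*√20410 ≈ -1285.5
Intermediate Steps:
P(D, x) = -3*√(D² + x²)
J(l, q) = ¼ (J(l, q) = -(117 - 118)/4 = -¼*(-1) = ¼)
J(-541, 93) + P(-423, -69) = ¼ - 3*√((-423)² + (-69)²) = ¼ - 3*√(178929 + 4761) = ¼ - 9*√20410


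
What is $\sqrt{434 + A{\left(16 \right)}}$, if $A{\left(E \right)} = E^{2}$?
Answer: $\sqrt{690} \approx 26.268$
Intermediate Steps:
$\sqrt{434 + A{\left(16 \right)}} = \sqrt{434 + 16^{2}} = \sqrt{434 + 256} = \sqrt{690}$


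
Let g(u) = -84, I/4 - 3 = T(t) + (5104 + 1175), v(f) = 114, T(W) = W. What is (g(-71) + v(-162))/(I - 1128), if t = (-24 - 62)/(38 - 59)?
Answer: 315/252172 ≈ 0.0012491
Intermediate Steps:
t = 86/21 (t = -86/(-21) = -86*(-1/21) = 86/21 ≈ 4.0952)
I = 528032/21 (I = 12 + 4*(86/21 + (5104 + 1175)) = 12 + 4*(86/21 + 6279) = 12 + 4*(131945/21) = 12 + 527780/21 = 528032/21 ≈ 25144.)
(g(-71) + v(-162))/(I - 1128) = (-84 + 114)/(528032/21 - 1128) = 30/(504344/21) = 30*(21/504344) = 315/252172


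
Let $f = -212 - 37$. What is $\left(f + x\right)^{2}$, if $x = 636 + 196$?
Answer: $339889$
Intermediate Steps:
$f = -249$
$x = 832$
$\left(f + x\right)^{2} = \left(-249 + 832\right)^{2} = 583^{2} = 339889$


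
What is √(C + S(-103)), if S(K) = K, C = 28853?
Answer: 25*√46 ≈ 169.56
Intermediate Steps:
√(C + S(-103)) = √(28853 - 103) = √28750 = 25*√46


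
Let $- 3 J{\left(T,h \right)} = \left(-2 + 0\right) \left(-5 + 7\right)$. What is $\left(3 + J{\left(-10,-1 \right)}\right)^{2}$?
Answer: $\frac{169}{9} \approx 18.778$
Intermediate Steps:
$J{\left(T,h \right)} = \frac{4}{3}$ ($J{\left(T,h \right)} = - \frac{\left(-2 + 0\right) \left(-5 + 7\right)}{3} = - \frac{\left(-2\right) 2}{3} = \left(- \frac{1}{3}\right) \left(-4\right) = \frac{4}{3}$)
$\left(3 + J{\left(-10,-1 \right)}\right)^{2} = \left(3 + \frac{4}{3}\right)^{2} = \left(\frac{13}{3}\right)^{2} = \frac{169}{9}$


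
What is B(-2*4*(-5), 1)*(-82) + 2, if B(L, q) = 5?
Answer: -408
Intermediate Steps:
B(-2*4*(-5), 1)*(-82) + 2 = 5*(-82) + 2 = -410 + 2 = -408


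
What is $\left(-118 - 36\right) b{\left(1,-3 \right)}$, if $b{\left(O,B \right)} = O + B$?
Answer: $308$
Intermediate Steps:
$b{\left(O,B \right)} = B + O$
$\left(-118 - 36\right) b{\left(1,-3 \right)} = \left(-118 - 36\right) \left(-3 + 1\right) = \left(-118 - 36\right) \left(-2\right) = \left(-154\right) \left(-2\right) = 308$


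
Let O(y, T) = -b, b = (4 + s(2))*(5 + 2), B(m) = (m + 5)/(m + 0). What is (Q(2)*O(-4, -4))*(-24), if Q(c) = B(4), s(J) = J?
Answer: 2268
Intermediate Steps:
B(m) = (5 + m)/m
Q(c) = 9/4 (Q(c) = (5 + 4)/4 = (¼)*9 = 9/4)
b = 42 (b = (4 + 2)*(5 + 2) = 6*7 = 42)
O(y, T) = -42 (O(y, T) = -1*42 = -42)
(Q(2)*O(-4, -4))*(-24) = ((9/4)*(-42))*(-24) = -189/2*(-24) = 2268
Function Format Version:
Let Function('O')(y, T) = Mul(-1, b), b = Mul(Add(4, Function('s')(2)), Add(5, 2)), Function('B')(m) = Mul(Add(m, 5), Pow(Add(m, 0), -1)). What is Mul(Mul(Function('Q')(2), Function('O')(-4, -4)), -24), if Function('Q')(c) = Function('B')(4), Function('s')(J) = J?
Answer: 2268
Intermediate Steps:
Function('B')(m) = Mul(Pow(m, -1), Add(5, m)) (Function('B')(m) = Mul(Add(5, m), Pow(m, -1)) = Mul(Pow(m, -1), Add(5, m)))
Function('Q')(c) = Rational(9, 4) (Function('Q')(c) = Mul(Pow(4, -1), Add(5, 4)) = Mul(Rational(1, 4), 9) = Rational(9, 4))
b = 42 (b = Mul(Add(4, 2), Add(5, 2)) = Mul(6, 7) = 42)
Function('O')(y, T) = -42 (Function('O')(y, T) = Mul(-1, 42) = -42)
Mul(Mul(Function('Q')(2), Function('O')(-4, -4)), -24) = Mul(Mul(Rational(9, 4), -42), -24) = Mul(Rational(-189, 2), -24) = 2268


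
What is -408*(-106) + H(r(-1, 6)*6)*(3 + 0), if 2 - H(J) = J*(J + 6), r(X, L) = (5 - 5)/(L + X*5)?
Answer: 43254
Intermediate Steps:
r(X, L) = 0 (r(X, L) = 0/(L + 5*X) = 0)
H(J) = 2 - J*(6 + J) (H(J) = 2 - J*(J + 6) = 2 - J*(6 + J))
-408*(-106) + H(r(-1, 6)*6)*(3 + 0) = -408*(-106) + (2 - (0*6)**2 - 0*6)*(3 + 0) = 43248 + (2 - 1*0**2 - 6*0)*3 = 43248 + (2 - 1*0 + 0)*3 = 43248 + (2 + 0 + 0)*3 = 43248 + 2*3 = 43248 + 6 = 43254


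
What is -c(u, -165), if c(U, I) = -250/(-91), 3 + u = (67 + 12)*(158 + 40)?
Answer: -250/91 ≈ -2.7473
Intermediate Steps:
u = 15639 (u = -3 + (67 + 12)*(158 + 40) = -3 + 79*198 = -3 + 15642 = 15639)
c(U, I) = 250/91 (c(U, I) = -250*(-1/91) = 250/91)
-c(u, -165) = -1*250/91 = -250/91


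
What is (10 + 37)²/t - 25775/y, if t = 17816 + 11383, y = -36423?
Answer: 277687544/354505059 ≈ 0.78331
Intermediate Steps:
t = 29199
(10 + 37)²/t - 25775/y = (10 + 37)²/29199 - 25775/(-36423) = 47²*(1/29199) - 25775*(-1/36423) = 2209*(1/29199) + 25775/36423 = 2209/29199 + 25775/36423 = 277687544/354505059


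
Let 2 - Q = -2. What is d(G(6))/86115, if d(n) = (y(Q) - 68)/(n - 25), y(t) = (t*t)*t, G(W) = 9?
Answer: 1/344460 ≈ 2.9031e-6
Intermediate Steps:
Q = 4 (Q = 2 - 1*(-2) = 2 + 2 = 4)
y(t) = t**3 (y(t) = t**2*t = t**3)
d(n) = -4/(-25 + n) (d(n) = (4**3 - 68)/(n - 25) = (64 - 68)/(-25 + n) = -4/(-25 + n))
d(G(6))/86115 = -4/(-25 + 9)/86115 = -4/(-16)*(1/86115) = -4*(-1/16)*(1/86115) = (1/4)*(1/86115) = 1/344460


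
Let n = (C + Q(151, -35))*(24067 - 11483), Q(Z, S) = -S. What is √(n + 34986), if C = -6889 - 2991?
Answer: I*√123854494 ≈ 11129.0*I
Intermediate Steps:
C = -9880
n = -123889480 (n = (-9880 - 1*(-35))*(24067 - 11483) = (-9880 + 35)*12584 = -9845*12584 = -123889480)
√(n + 34986) = √(-123889480 + 34986) = √(-123854494) = I*√123854494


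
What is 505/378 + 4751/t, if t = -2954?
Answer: -10861/39879 ≈ -0.27235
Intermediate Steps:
505/378 + 4751/t = 505/378 + 4751/(-2954) = 505*(1/378) + 4751*(-1/2954) = 505/378 - 4751/2954 = -10861/39879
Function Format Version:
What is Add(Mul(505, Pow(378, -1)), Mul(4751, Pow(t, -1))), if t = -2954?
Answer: Rational(-10861, 39879) ≈ -0.27235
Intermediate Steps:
Add(Mul(505, Pow(378, -1)), Mul(4751, Pow(t, -1))) = Add(Mul(505, Pow(378, -1)), Mul(4751, Pow(-2954, -1))) = Add(Mul(505, Rational(1, 378)), Mul(4751, Rational(-1, 2954))) = Add(Rational(505, 378), Rational(-4751, 2954)) = Rational(-10861, 39879)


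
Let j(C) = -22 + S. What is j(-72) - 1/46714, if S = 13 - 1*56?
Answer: -3036411/46714 ≈ -65.000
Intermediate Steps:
S = -43 (S = 13 - 56 = -43)
j(C) = -65 (j(C) = -22 - 43 = -65)
j(-72) - 1/46714 = -65 - 1/46714 = -3036411/46714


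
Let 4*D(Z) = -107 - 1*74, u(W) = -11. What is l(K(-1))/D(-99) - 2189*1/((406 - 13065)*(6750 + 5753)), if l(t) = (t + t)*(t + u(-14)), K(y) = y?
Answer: -15194049583/28647861337 ≈ -0.53037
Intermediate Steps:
D(Z) = -181/4 (D(Z) = (-107 - 1*74)/4 = (-107 - 74)/4 = (¼)*(-181) = -181/4)
l(t) = 2*t*(-11 + t) (l(t) = (t + t)*(t - 11) = (2*t)*(-11 + t) = 2*t*(-11 + t))
l(K(-1))/D(-99) - 2189*1/((406 - 13065)*(6750 + 5753)) = (2*(-1)*(-11 - 1))/(-181/4) - 2189*1/((406 - 13065)*(6750 + 5753)) = (2*(-1)*(-12))*(-4/181) - 2189/(12503*(-12659)) = 24*(-4/181) - 2189/(-158275477) = -96/181 - 2189*(-1/158275477) = -96/181 + 2189/158275477 = -15194049583/28647861337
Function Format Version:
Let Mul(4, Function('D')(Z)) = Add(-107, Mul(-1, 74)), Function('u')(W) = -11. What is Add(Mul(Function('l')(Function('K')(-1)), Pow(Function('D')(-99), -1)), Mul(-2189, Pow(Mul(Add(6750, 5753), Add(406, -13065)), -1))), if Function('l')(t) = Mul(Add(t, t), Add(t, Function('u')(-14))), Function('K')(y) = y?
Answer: Rational(-15194049583, 28647861337) ≈ -0.53037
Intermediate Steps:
Function('D')(Z) = Rational(-181, 4) (Function('D')(Z) = Mul(Rational(1, 4), Add(-107, Mul(-1, 74))) = Mul(Rational(1, 4), Add(-107, -74)) = Mul(Rational(1, 4), -181) = Rational(-181, 4))
Function('l')(t) = Mul(2, t, Add(-11, t)) (Function('l')(t) = Mul(Add(t, t), Add(t, -11)) = Mul(Mul(2, t), Add(-11, t)) = Mul(2, t, Add(-11, t)))
Add(Mul(Function('l')(Function('K')(-1)), Pow(Function('D')(-99), -1)), Mul(-2189, Pow(Mul(Add(6750, 5753), Add(406, -13065)), -1))) = Add(Mul(Mul(2, -1, Add(-11, -1)), Pow(Rational(-181, 4), -1)), Mul(-2189, Pow(Mul(Add(6750, 5753), Add(406, -13065)), -1))) = Add(Mul(Mul(2, -1, -12), Rational(-4, 181)), Mul(-2189, Pow(Mul(12503, -12659), -1))) = Add(Mul(24, Rational(-4, 181)), Mul(-2189, Pow(-158275477, -1))) = Add(Rational(-96, 181), Mul(-2189, Rational(-1, 158275477))) = Add(Rational(-96, 181), Rational(2189, 158275477)) = Rational(-15194049583, 28647861337)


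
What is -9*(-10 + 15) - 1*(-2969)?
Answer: 2924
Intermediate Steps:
-9*(-10 + 15) - 1*(-2969) = -9*5 + 2969 = -45 + 2969 = 2924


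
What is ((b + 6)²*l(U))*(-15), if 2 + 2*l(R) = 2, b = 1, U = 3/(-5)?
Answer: 0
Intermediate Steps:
U = -⅗ (U = 3*(-⅕) = -⅗ ≈ -0.60000)
l(R) = 0 (l(R) = -1 + (½)*2 = -1 + 1 = 0)
((b + 6)²*l(U))*(-15) = ((1 + 6)²*0)*(-15) = (7²*0)*(-15) = (49*0)*(-15) = 0*(-15) = 0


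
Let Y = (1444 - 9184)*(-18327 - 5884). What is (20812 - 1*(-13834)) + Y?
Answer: 187427786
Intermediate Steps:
Y = 187393140 (Y = -7740*(-24211) = 187393140)
(20812 - 1*(-13834)) + Y = (20812 - 1*(-13834)) + 187393140 = (20812 + 13834) + 187393140 = 34646 + 187393140 = 187427786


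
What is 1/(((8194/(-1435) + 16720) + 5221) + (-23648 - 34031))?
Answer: -1435/51292224 ≈ -2.7977e-5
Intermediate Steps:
1/(((8194/(-1435) + 16720) + 5221) + (-23648 - 34031)) = 1/(((8194*(-1/1435) + 16720) + 5221) - 57679) = 1/(((-8194/1435 + 16720) + 5221) - 57679) = 1/((23985006/1435 + 5221) - 57679) = 1/(31477141/1435 - 57679) = 1/(-51292224/1435) = -1435/51292224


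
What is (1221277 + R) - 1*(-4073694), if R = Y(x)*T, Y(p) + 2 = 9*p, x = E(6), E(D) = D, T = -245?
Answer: 5282231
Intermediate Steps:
x = 6
Y(p) = -2 + 9*p
R = -12740 (R = (-2 + 9*6)*(-245) = (-2 + 54)*(-245) = 52*(-245) = -12740)
(1221277 + R) - 1*(-4073694) = (1221277 - 12740) - 1*(-4073694) = 1208537 + 4073694 = 5282231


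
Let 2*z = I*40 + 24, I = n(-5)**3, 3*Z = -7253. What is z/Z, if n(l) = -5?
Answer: 7464/7253 ≈ 1.0291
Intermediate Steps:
Z = -7253/3 (Z = (1/3)*(-7253) = -7253/3 ≈ -2417.7)
I = -125 (I = (-5)**3 = -125)
z = -2488 (z = (-125*40 + 24)/2 = (-5000 + 24)/2 = (1/2)*(-4976) = -2488)
z/Z = -2488/(-7253/3) = -2488*(-3/7253) = 7464/7253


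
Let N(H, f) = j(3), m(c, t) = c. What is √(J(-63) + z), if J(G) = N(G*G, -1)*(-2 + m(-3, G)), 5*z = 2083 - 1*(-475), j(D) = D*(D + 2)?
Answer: √10915/5 ≈ 20.895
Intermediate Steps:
j(D) = D*(2 + D)
N(H, f) = 15 (N(H, f) = 3*(2 + 3) = 3*5 = 15)
z = 2558/5 (z = (2083 - 1*(-475))/5 = (2083 + 475)/5 = (⅕)*2558 = 2558/5 ≈ 511.60)
J(G) = -75 (J(G) = 15*(-2 - 3) = 15*(-5) = -75)
√(J(-63) + z) = √(-75 + 2558/5) = √(2183/5) = √10915/5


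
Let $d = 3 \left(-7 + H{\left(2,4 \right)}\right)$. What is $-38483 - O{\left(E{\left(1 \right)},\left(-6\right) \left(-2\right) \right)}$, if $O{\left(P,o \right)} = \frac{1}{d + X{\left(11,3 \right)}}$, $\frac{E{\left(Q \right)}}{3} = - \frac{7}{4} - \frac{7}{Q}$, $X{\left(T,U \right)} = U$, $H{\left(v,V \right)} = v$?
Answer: $- \frac{461795}{12} \approx -38483.0$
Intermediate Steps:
$d = -15$ ($d = 3 \left(-7 + 2\right) = 3 \left(-5\right) = -15$)
$E{\left(Q \right)} = - \frac{21}{4} - \frac{21}{Q}$ ($E{\left(Q \right)} = 3 \left(- \frac{7}{4} - \frac{7}{Q}\right) = - \frac{21}{4} - \frac{21}{Q}$)
$O{\left(P,o \right)} = - \frac{1}{12}$ ($O{\left(P,o \right)} = \frac{1}{-15 + 3} = \frac{1}{-12} = - \frac{1}{12}$)
$-38483 - O{\left(E{\left(1 \right)},\left(-6\right) \left(-2\right) \right)} = -38483 - - \frac{1}{12} = -38483 + \frac{1}{12} = - \frac{461795}{12}$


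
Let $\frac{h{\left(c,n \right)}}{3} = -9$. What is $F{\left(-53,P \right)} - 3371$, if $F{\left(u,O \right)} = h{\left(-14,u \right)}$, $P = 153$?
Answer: $-3398$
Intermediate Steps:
$h{\left(c,n \right)} = -27$ ($h{\left(c,n \right)} = 3 \left(-9\right) = -27$)
$F{\left(u,O \right)} = -27$
$F{\left(-53,P \right)} - 3371 = -27 - 3371 = -3398$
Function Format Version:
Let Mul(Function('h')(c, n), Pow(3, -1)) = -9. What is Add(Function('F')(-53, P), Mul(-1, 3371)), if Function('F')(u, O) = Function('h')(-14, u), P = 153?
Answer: -3398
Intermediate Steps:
Function('h')(c, n) = -27 (Function('h')(c, n) = Mul(3, -9) = -27)
Function('F')(u, O) = -27
Add(Function('F')(-53, P), Mul(-1, 3371)) = Add(-27, Mul(-1, 3371)) = Add(-27, -3371) = -3398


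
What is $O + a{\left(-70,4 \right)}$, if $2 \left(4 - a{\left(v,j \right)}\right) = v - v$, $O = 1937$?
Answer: $1941$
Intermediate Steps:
$a{\left(v,j \right)} = 4$ ($a{\left(v,j \right)} = 4 - \frac{v - v}{2} = 4 - 0 = 4 + 0 = 4$)
$O + a{\left(-70,4 \right)} = 1937 + 4 = 1941$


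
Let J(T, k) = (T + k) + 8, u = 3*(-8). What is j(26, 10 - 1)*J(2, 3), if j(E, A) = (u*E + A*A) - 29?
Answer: -7436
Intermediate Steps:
u = -24
J(T, k) = 8 + T + k
j(E, A) = -29 + A² - 24*E (j(E, A) = (-24*E + A*A) - 29 = (-24*E + A²) - 29 = (A² - 24*E) - 29 = -29 + A² - 24*E)
j(26, 10 - 1)*J(2, 3) = (-29 + (10 - 1)² - 24*26)*(8 + 2 + 3) = (-29 + 9² - 624)*13 = (-29 + 81 - 624)*13 = -572*13 = -7436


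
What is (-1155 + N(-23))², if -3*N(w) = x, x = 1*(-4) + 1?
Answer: 1331716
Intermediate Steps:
x = -3 (x = -4 + 1 = -3)
N(w) = 1 (N(w) = -⅓*(-3) = 1)
(-1155 + N(-23))² = (-1155 + 1)² = (-1154)² = 1331716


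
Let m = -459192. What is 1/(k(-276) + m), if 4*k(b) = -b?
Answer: -1/459123 ≈ -2.1781e-6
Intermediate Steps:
k(b) = -b/4 (k(b) = (-b)/4 = -b/4)
1/(k(-276) + m) = 1/(-1/4*(-276) - 459192) = 1/(69 - 459192) = 1/(-459123) = -1/459123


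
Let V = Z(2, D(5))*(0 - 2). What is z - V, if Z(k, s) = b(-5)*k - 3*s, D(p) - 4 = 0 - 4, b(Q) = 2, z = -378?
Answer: -370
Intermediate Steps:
D(p) = 0 (D(p) = 4 + (0 - 4) = 4 - 4 = 0)
Z(k, s) = -3*s + 2*k (Z(k, s) = 2*k - 3*s = -3*s + 2*k)
V = -8 (V = (-3*0 + 2*2)*(0 - 2) = (0 + 4)*(-2) = 4*(-2) = -8)
z - V = -378 - 1*(-8) = -378 + 8 = -370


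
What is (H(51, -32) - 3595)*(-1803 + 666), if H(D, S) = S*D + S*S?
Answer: 4778811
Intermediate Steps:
H(D, S) = S**2 + D*S (H(D, S) = D*S + S**2 = S**2 + D*S)
(H(51, -32) - 3595)*(-1803 + 666) = (-32*(51 - 32) - 3595)*(-1803 + 666) = (-32*19 - 3595)*(-1137) = (-608 - 3595)*(-1137) = -4203*(-1137) = 4778811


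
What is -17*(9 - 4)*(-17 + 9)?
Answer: 680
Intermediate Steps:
-17*(9 - 4)*(-17 + 9) = -85*(-8) = -17*(-40) = 680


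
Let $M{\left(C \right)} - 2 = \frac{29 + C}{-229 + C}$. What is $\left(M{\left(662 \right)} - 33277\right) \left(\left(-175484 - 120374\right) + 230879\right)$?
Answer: $\frac{936177404936}{433} \approx 2.1621 \cdot 10^{9}$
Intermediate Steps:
$M{\left(C \right)} = 2 + \frac{29 + C}{-229 + C}$
$\left(M{\left(662 \right)} - 33277\right) \left(\left(-175484 - 120374\right) + 230879\right) = \left(\frac{3 \left(-143 + 662\right)}{-229 + 662} - 33277\right) \left(\left(-175484 - 120374\right) + 230879\right) = \left(3 \cdot \frac{1}{433} \cdot 519 - 33277\right) \left(-295858 + 230879\right) = \left(3 \cdot \frac{1}{433} \cdot 519 - 33277\right) \left(-64979\right) = \left(\frac{1557}{433} - 33277\right) \left(-64979\right) = \left(- \frac{14407384}{433}\right) \left(-64979\right) = \frac{936177404936}{433}$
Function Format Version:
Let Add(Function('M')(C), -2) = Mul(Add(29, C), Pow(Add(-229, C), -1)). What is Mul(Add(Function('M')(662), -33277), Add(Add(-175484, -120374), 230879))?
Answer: Rational(936177404936, 433) ≈ 2.1621e+9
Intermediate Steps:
Function('M')(C) = Add(2, Mul(Pow(Add(-229, C), -1), Add(29, C))) (Function('M')(C) = Add(2, Mul(Add(29, C), Pow(Add(-229, C), -1))) = Add(2, Mul(Pow(Add(-229, C), -1), Add(29, C))))
Mul(Add(Function('M')(662), -33277), Add(Add(-175484, -120374), 230879)) = Mul(Add(Mul(3, Pow(Add(-229, 662), -1), Add(-143, 662)), -33277), Add(Add(-175484, -120374), 230879)) = Mul(Add(Mul(3, Pow(433, -1), 519), -33277), Add(-295858, 230879)) = Mul(Add(Mul(3, Rational(1, 433), 519), -33277), -64979) = Mul(Add(Rational(1557, 433), -33277), -64979) = Mul(Rational(-14407384, 433), -64979) = Rational(936177404936, 433)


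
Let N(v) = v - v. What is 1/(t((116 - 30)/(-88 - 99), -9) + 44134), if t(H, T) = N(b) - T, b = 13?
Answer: 1/44143 ≈ 2.2654e-5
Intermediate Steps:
N(v) = 0
t(H, T) = -T (t(H, T) = 0 - T = -T)
1/(t((116 - 30)/(-88 - 99), -9) + 44134) = 1/(-1*(-9) + 44134) = 1/(9 + 44134) = 1/44143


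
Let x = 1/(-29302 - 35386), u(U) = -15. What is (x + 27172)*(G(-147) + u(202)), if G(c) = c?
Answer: -142373889135/32344 ≈ -4.4019e+6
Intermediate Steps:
x = -1/64688 (x = 1/(-64688) = -1/64688 ≈ -1.5459e-5)
(x + 27172)*(G(-147) + u(202)) = (-1/64688 + 27172)*(-147 - 15) = (1757702335/64688)*(-162) = -142373889135/32344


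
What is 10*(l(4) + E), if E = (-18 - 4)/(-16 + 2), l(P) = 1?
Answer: 180/7 ≈ 25.714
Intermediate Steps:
E = 11/7 (E = -22/(-14) = -22*(-1/14) = 11/7 ≈ 1.5714)
10*(l(4) + E) = 10*(1 + 11/7) = 10*(18/7) = 180/7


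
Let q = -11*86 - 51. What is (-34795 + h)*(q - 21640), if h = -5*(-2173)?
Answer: 541703410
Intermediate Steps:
h = 10865
q = -997 (q = -946 - 51 = -997)
(-34795 + h)*(q - 21640) = (-34795 + 10865)*(-997 - 21640) = -23930*(-22637) = 541703410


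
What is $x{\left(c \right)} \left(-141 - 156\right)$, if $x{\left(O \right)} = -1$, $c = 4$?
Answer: $297$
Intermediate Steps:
$x{\left(c \right)} \left(-141 - 156\right) = - (-141 - 156) = \left(-1\right) \left(-297\right) = 297$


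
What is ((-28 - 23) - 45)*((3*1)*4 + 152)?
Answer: -15744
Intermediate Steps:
((-28 - 23) - 45)*((3*1)*4 + 152) = (-51 - 45)*(3*4 + 152) = -96*(12 + 152) = -96*164 = -15744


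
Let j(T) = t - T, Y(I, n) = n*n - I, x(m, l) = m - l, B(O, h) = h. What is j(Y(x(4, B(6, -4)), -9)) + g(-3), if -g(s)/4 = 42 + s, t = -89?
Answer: -318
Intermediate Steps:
Y(I, n) = n² - I
j(T) = -89 - T
g(s) = -168 - 4*s (g(s) = -4*(42 + s) = -168 - 4*s)
j(Y(x(4, B(6, -4)), -9)) + g(-3) = (-89 - ((-9)² - (4 - 1*(-4)))) + (-168 - 4*(-3)) = (-89 - (81 - (4 + 4))) + (-168 + 12) = (-89 - (81 - 1*8)) - 156 = (-89 - (81 - 8)) - 156 = (-89 - 1*73) - 156 = (-89 - 73) - 156 = -162 - 156 = -318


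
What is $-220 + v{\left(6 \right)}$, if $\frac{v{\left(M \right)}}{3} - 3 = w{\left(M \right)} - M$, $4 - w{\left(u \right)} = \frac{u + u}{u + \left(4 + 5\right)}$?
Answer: $- \frac{1097}{5} \approx -219.4$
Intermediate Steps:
$w{\left(u \right)} = 4 - \frac{2 u}{9 + u}$ ($w{\left(u \right)} = 4 - \frac{u + u}{u + \left(4 + 5\right)} = 4 - \frac{2 u}{u + 9} = 4 - \frac{2 u}{9 + u}$)
$v{\left(M \right)} = 9 - 3 M + \frac{6 \left(18 + M\right)}{9 + M}$ ($v{\left(M \right)} = 9 + 3 \left(\frac{2 \left(18 + M\right)}{9 + M} - M\right) = 9 + 3 \left(- M + \frac{2 \left(18 + M\right)}{9 + M}\right) = 9 - \left(3 M - \frac{6 \left(18 + M\right)}{9 + M}\right) = 9 - 3 M + \frac{6 \left(18 + M\right)}{9 + M}$)
$-220 + v{\left(6 \right)} = -220 + \frac{3 \left(63 - 6^{2} - 24\right)}{9 + 6} = -220 + \frac{3 \left(63 - 36 - 24\right)}{15} = -220 + 3 \cdot \frac{1}{15} \left(63 - 36 - 24\right) = -220 + 3 \cdot \frac{1}{15} \cdot 3 = -220 + \frac{3}{5} = - \frac{1097}{5}$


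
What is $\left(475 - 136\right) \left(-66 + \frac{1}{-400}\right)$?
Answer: $- \frac{8949939}{400} \approx -22375.0$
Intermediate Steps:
$\left(475 - 136\right) \left(-66 + \frac{1}{-400}\right) = 339 \left(-66 - \frac{1}{400}\right) = 339 \left(- \frac{26401}{400}\right) = - \frac{8949939}{400}$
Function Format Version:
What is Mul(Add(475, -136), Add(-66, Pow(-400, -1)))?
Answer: Rational(-8949939, 400) ≈ -22375.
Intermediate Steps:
Mul(Add(475, -136), Add(-66, Pow(-400, -1))) = Mul(339, Add(-66, Rational(-1, 400))) = Mul(339, Rational(-26401, 400)) = Rational(-8949939, 400)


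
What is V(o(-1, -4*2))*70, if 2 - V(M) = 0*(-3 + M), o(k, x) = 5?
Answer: 140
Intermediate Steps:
V(M) = 2 (V(M) = 2 - 0*(-3 + M) = 2 - 1*0 = 2 + 0 = 2)
V(o(-1, -4*2))*70 = 2*70 = 140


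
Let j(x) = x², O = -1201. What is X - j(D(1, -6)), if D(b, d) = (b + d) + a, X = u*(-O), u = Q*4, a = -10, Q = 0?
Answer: -225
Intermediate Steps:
u = 0 (u = 0*4 = 0)
X = 0 (X = 0*(-1*(-1201)) = 0*1201 = 0)
D(b, d) = -10 + b + d (D(b, d) = (b + d) - 10 = -10 + b + d)
X - j(D(1, -6)) = 0 - (-10 + 1 - 6)² = 0 - 1*(-15)² = 0 - 1*225 = 0 - 225 = -225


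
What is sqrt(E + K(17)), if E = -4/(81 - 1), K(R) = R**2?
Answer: sqrt(28895)/10 ≈ 16.999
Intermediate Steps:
E = -1/20 (E = -4/80 = -4*1/80 = -1/20 ≈ -0.050000)
sqrt(E + K(17)) = sqrt(-1/20 + 17**2) = sqrt(-1/20 + 289) = sqrt(5779/20) = sqrt(28895)/10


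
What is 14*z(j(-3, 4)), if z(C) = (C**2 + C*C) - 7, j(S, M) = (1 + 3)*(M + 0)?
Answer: 7070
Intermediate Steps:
j(S, M) = 4*M
z(C) = -7 + 2*C**2 (z(C) = (C**2 + C**2) - 7 = 2*C**2 - 7 = -7 + 2*C**2)
14*z(j(-3, 4)) = 14*(-7 + 2*(4*4)**2) = 14*(-7 + 2*16**2) = 14*(-7 + 2*256) = 14*(-7 + 512) = 14*505 = 7070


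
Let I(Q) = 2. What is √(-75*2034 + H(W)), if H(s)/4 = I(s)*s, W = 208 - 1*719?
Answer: 17*I*√542 ≈ 395.78*I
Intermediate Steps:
W = -511 (W = 208 - 719 = -511)
H(s) = 8*s (H(s) = 4*(2*s) = 8*s)
√(-75*2034 + H(W)) = √(-75*2034 + 8*(-511)) = √(-152550 - 4088) = √(-156638) = 17*I*√542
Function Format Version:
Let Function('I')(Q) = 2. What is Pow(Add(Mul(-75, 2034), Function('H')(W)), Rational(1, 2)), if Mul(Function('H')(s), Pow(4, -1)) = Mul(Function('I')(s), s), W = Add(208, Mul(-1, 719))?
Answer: Mul(17, I, Pow(542, Rational(1, 2))) ≈ Mul(395.78, I)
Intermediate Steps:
W = -511 (W = Add(208, -719) = -511)
Function('H')(s) = Mul(8, s) (Function('H')(s) = Mul(4, Mul(2, s)) = Mul(8, s))
Pow(Add(Mul(-75, 2034), Function('H')(W)), Rational(1, 2)) = Pow(Add(Mul(-75, 2034), Mul(8, -511)), Rational(1, 2)) = Pow(Add(-152550, -4088), Rational(1, 2)) = Pow(-156638, Rational(1, 2)) = Mul(17, I, Pow(542, Rational(1, 2)))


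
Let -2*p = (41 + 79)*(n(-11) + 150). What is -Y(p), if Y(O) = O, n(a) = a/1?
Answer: 8340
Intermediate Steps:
n(a) = a (n(a) = a*1 = a)
p = -8340 (p = -(41 + 79)*(-11 + 150)/2 = -60*139 = -½*16680 = -8340)
-Y(p) = -1*(-8340) = 8340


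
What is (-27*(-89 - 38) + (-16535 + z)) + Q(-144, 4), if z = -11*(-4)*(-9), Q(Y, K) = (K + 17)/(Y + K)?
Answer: -270043/20 ≈ -13502.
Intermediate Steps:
Q(Y, K) = (17 + K)/(K + Y)
z = -396 (z = 44*(-9) = -396)
(-27*(-89 - 38) + (-16535 + z)) + Q(-144, 4) = (-27*(-89 - 38) + (-16535 - 396)) + (17 + 4)/(4 - 144) = (-27*(-127) - 16931) + 21/(-140) = (3429 - 16931) - 1/140*21 = -13502 - 3/20 = -270043/20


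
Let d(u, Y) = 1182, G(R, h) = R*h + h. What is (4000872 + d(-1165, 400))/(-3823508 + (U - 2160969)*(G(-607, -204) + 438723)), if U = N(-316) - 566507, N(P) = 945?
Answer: -4002054/1533260351765 ≈ -2.6102e-6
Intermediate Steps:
G(R, h) = h + R*h
U = -565562 (U = 945 - 566507 = -565562)
(4000872 + d(-1165, 400))/(-3823508 + (U - 2160969)*(G(-607, -204) + 438723)) = (4000872 + 1182)/(-3823508 + (-565562 - 2160969)*(-204*(1 - 607) + 438723)) = 4002054/(-3823508 - 2726531*(-204*(-606) + 438723)) = 4002054/(-3823508 - 2726531*(123624 + 438723)) = 4002054/(-3823508 - 2726531*562347) = 4002054/(-3823508 - 1533256528257) = 4002054/(-1533260351765) = 4002054*(-1/1533260351765) = -4002054/1533260351765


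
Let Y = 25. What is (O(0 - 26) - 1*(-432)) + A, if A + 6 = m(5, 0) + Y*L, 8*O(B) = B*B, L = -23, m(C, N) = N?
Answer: -129/2 ≈ -64.500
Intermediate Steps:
O(B) = B**2/8 (O(B) = (B*B)/8 = B**2/8)
A = -581 (A = -6 + (0 + 25*(-23)) = -6 + (0 - 575) = -6 - 575 = -581)
(O(0 - 26) - 1*(-432)) + A = ((0 - 26)**2/8 - 1*(-432)) - 581 = ((1/8)*(-26)**2 + 432) - 581 = ((1/8)*676 + 432) - 581 = (169/2 + 432) - 581 = 1033/2 - 581 = -129/2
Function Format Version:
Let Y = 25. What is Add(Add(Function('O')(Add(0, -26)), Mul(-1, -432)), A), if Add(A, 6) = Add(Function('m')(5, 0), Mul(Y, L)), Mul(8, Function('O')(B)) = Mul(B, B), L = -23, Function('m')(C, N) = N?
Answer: Rational(-129, 2) ≈ -64.500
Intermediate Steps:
Function('O')(B) = Mul(Rational(1, 8), Pow(B, 2)) (Function('O')(B) = Mul(Rational(1, 8), Mul(B, B)) = Mul(Rational(1, 8), Pow(B, 2)))
A = -581 (A = Add(-6, Add(0, Mul(25, -23))) = Add(-6, Add(0, -575)) = Add(-6, -575) = -581)
Add(Add(Function('O')(Add(0, -26)), Mul(-1, -432)), A) = Add(Add(Mul(Rational(1, 8), Pow(Add(0, -26), 2)), Mul(-1, -432)), -581) = Add(Add(Mul(Rational(1, 8), Pow(-26, 2)), 432), -581) = Add(Add(Mul(Rational(1, 8), 676), 432), -581) = Add(Add(Rational(169, 2), 432), -581) = Add(Rational(1033, 2), -581) = Rational(-129, 2)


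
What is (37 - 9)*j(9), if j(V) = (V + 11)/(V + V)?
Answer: 280/9 ≈ 31.111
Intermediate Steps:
j(V) = (11 + V)/(2*V) (j(V) = (11 + V)/((2*V)) = (11 + V)*(1/(2*V)) = (11 + V)/(2*V))
(37 - 9)*j(9) = (37 - 9)*((½)*(11 + 9)/9) = 28*((½)*(⅑)*20) = 28*(10/9) = 280/9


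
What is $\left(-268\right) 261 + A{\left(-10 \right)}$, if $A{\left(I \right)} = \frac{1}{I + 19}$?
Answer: $- \frac{629531}{9} \approx -69948.0$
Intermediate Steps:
$A{\left(I \right)} = \frac{1}{19 + I}$
$\left(-268\right) 261 + A{\left(-10 \right)} = \left(-268\right) 261 + \frac{1}{19 - 10} = -69948 + \frac{1}{9} = - \frac{629531}{9}$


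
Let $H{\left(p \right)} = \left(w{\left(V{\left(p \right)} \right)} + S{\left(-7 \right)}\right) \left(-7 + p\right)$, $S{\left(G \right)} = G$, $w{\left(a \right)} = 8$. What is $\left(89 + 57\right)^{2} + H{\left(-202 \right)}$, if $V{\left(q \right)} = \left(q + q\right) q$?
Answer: $21107$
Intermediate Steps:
$V{\left(q \right)} = 2 q^{2}$ ($V{\left(q \right)} = 2 q q = 2 q^{2}$)
$H{\left(p \right)} = -7 + p$ ($H{\left(p \right)} = \left(8 - 7\right) \left(-7 + p\right) = 1 \left(-7 + p\right) = -7 + p$)
$\left(89 + 57\right)^{2} + H{\left(-202 \right)} = \left(89 + 57\right)^{2} - 209 = 146^{2} - 209 = 21316 - 209 = 21107$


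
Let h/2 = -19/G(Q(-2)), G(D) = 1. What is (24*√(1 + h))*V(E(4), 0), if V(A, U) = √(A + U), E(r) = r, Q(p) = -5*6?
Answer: 48*I*√37 ≈ 291.97*I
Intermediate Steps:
Q(p) = -30
h = -38 (h = 2*(-19/1) = 2*(-19*1) = 2*(-19) = -38)
(24*√(1 + h))*V(E(4), 0) = (24*√(1 - 38))*√(4 + 0) = (24*√(-37))*√4 = (24*(I*√37))*2 = (24*I*√37)*2 = 48*I*√37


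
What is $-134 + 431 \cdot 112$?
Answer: $48138$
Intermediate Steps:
$-134 + 431 \cdot 112 = -134 + 48272 = 48138$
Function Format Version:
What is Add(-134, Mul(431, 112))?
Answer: 48138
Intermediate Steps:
Add(-134, Mul(431, 112)) = Add(-134, 48272) = 48138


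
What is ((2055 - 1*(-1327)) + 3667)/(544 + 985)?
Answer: 7049/1529 ≈ 4.6102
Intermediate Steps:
((2055 - 1*(-1327)) + 3667)/(544 + 985) = ((2055 + 1327) + 3667)/1529 = (3382 + 3667)*(1/1529) = 7049*(1/1529) = 7049/1529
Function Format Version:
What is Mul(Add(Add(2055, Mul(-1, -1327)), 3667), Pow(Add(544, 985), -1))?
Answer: Rational(7049, 1529) ≈ 4.6102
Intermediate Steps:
Mul(Add(Add(2055, Mul(-1, -1327)), 3667), Pow(Add(544, 985), -1)) = Mul(Add(Add(2055, 1327), 3667), Pow(1529, -1)) = Mul(Add(3382, 3667), Rational(1, 1529)) = Mul(7049, Rational(1, 1529)) = Rational(7049, 1529)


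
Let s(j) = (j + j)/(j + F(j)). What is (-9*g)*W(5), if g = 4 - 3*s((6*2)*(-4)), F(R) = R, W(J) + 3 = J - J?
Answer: 27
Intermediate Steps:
W(J) = -3 (W(J) = -3 + (J - J) = -3 + 0 = -3)
s(j) = 1 (s(j) = (j + j)/(j + j) = (2*j)/((2*j)) = (2*j)*(1/(2*j)) = 1)
g = 1 (g = 4 - 3*1 = 4 - 3 = 1)
(-9*g)*W(5) = -9*1*(-3) = -9*(-3) = 27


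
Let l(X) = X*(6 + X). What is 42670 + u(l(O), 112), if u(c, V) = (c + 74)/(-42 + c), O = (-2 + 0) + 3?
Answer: 1493369/35 ≈ 42668.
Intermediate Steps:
O = 1 (O = -2 + 3 = 1)
u(c, V) = (74 + c)/(-42 + c)
42670 + u(l(O), 112) = 42670 + (74 + 1*(6 + 1))/(-42 + 1*(6 + 1)) = 42670 + (74 + 1*7)/(-42 + 1*7) = 42670 + (74 + 7)/(-42 + 7) = 42670 + 81/(-35) = 42670 - 1/35*81 = 42670 - 81/35 = 1493369/35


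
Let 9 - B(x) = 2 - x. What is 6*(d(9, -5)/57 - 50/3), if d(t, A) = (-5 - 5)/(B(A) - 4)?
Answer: -1890/19 ≈ -99.474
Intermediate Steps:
B(x) = 7 + x (B(x) = 9 - (2 - x) = 9 + (-2 + x) = 7 + x)
d(t, A) = -10/(3 + A) (d(t, A) = (-5 - 5)/((7 + A) - 4) = -10/(3 + A))
6*(d(9, -5)/57 - 50/3) = 6*(-10/(3 - 5)/57 - 50/3) = 6*(-10/(-2)*(1/57) - 50*⅓) = 6*(-10*(-½)*(1/57) - 50/3) = 6*(5*(1/57) - 50/3) = 6*(5/57 - 50/3) = 6*(-315/19) = -1890/19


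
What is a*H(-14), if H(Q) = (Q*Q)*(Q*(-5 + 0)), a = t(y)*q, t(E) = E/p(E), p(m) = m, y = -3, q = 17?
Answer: 233240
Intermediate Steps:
t(E) = 1 (t(E) = E/E = 1)
a = 17 (a = 1*17 = 17)
H(Q) = -5*Q³ (H(Q) = Q²*(Q*(-5)) = Q²*(-5*Q) = -5*Q³)
a*H(-14) = 17*(-5*(-14)³) = 17*(-5*(-2744)) = 17*13720 = 233240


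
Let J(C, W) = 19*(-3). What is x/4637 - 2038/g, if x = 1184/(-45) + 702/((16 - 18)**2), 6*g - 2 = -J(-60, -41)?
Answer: -5102319047/24622470 ≈ -207.22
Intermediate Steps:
J(C, W) = -57
g = 59/6 (g = 1/3 + (-1*(-57))/6 = 1/3 + (1/6)*57 = 1/3 + 19/2 = 59/6 ≈ 9.8333)
x = 13427/90 (x = 1184*(-1/45) + 702/((-2)**2) = -1184/45 + 702/4 = -1184/45 + 702*(1/4) = -1184/45 + 351/2 = 13427/90 ≈ 149.19)
x/4637 - 2038/g = (13427/90)/4637 - 2038/59/6 = (13427/90)*(1/4637) - 2038*6/59 = 13427/417330 - 12228/59 = -5102319047/24622470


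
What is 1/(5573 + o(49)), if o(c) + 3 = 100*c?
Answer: 1/10470 ≈ 9.5511e-5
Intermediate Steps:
o(c) = -3 + 100*c
1/(5573 + o(49)) = 1/(5573 + (-3 + 100*49)) = 1/(5573 + (-3 + 4900)) = 1/(5573 + 4897) = 1/10470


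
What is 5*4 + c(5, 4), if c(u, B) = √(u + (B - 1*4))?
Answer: 20 + √5 ≈ 22.236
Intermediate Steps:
c(u, B) = √(-4 + B + u) (c(u, B) = √(u + (B - 4)) = √(u + (-4 + B)) = √(-4 + B + u))
5*4 + c(5, 4) = 5*4 + √(-4 + 4 + 5) = 20 + √5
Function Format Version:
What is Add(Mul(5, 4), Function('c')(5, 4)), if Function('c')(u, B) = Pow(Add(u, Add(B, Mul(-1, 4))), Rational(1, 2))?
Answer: Add(20, Pow(5, Rational(1, 2))) ≈ 22.236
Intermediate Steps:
Function('c')(u, B) = Pow(Add(-4, B, u), Rational(1, 2)) (Function('c')(u, B) = Pow(Add(u, Add(B, -4)), Rational(1, 2)) = Pow(Add(u, Add(-4, B)), Rational(1, 2)) = Pow(Add(-4, B, u), Rational(1, 2)))
Add(Mul(5, 4), Function('c')(5, 4)) = Add(Mul(5, 4), Pow(Add(-4, 4, 5), Rational(1, 2))) = Add(20, Pow(5, Rational(1, 2)))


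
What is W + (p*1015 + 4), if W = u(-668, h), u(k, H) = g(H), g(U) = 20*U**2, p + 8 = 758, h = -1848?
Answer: 69063334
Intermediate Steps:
p = 750 (p = -8 + 758 = 750)
u(k, H) = 20*H**2
W = 68302080 (W = 20*(-1848)**2 = 20*3415104 = 68302080)
W + (p*1015 + 4) = 68302080 + (750*1015 + 4) = 68302080 + (761250 + 4) = 68302080 + 761254 = 69063334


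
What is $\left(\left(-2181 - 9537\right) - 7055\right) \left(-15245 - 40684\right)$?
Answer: $1049955117$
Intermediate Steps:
$\left(\left(-2181 - 9537\right) - 7055\right) \left(-15245 - 40684\right) = \left(-11718 - 7055\right) \left(-55929\right) = \left(-18773\right) \left(-55929\right) = 1049955117$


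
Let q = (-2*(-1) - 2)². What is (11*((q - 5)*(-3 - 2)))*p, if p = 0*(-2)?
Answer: 0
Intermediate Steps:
p = 0
q = 0 (q = (2 - 2)² = 0² = 0)
(11*((q - 5)*(-3 - 2)))*p = (11*((0 - 5)*(-3 - 2)))*0 = (11*(-5*(-5)))*0 = (11*25)*0 = 275*0 = 0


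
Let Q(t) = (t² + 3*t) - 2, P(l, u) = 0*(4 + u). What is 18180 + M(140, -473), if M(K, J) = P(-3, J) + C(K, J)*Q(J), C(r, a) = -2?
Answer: -426436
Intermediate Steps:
P(l, u) = 0
Q(t) = -2 + t² + 3*t
M(K, J) = 4 - 6*J - 2*J² (M(K, J) = 0 - 2*(-2 + J² + 3*J) = 0 + (4 - 6*J - 2*J²) = 4 - 6*J - 2*J²)
18180 + M(140, -473) = 18180 + (4 - 6*(-473) - 2*(-473)²) = 18180 + (4 + 2838 - 2*223729) = 18180 + (4 + 2838 - 447458) = 18180 - 444616 = -426436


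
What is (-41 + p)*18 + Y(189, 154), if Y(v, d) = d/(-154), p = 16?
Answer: -451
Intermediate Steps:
Y(v, d) = -d/154 (Y(v, d) = d*(-1/154) = -d/154)
(-41 + p)*18 + Y(189, 154) = (-41 + 16)*18 - 1/154*154 = -25*18 - 1 = -450 - 1 = -451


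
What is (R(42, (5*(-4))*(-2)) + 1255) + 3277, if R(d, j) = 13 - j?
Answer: 4505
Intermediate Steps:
(R(42, (5*(-4))*(-2)) + 1255) + 3277 = ((13 - 5*(-4)*(-2)) + 1255) + 3277 = ((13 - (-20)*(-2)) + 1255) + 3277 = ((13 - 1*40) + 1255) + 3277 = ((13 - 40) + 1255) + 3277 = (-27 + 1255) + 3277 = 1228 + 3277 = 4505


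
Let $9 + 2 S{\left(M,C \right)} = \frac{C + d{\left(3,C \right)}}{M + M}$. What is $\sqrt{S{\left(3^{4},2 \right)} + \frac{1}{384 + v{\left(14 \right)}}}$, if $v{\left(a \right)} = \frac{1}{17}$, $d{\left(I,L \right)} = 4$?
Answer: $\frac{5 i \sqrt{618596634}}{58761} \approx 2.1163 i$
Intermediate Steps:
$S{\left(M,C \right)} = - \frac{9}{2} + \frac{4 + C}{4 M}$ ($S{\left(M,C \right)} = - \frac{9}{2} + \frac{\left(C + 4\right) \frac{1}{M + M}}{2} = - \frac{9}{2} + \frac{\left(4 + C\right) \frac{1}{2 M}}{2} = - \frac{9}{2} + \frac{\frac{1}{2} \frac{1}{M} \left(4 + C\right)}{2} = - \frac{9}{2} + \frac{4 + C}{4 M}$)
$v{\left(a \right)} = \frac{1}{17}$
$\sqrt{S{\left(3^{4},2 \right)} + \frac{1}{384 + v{\left(14 \right)}}} = \sqrt{\frac{4 + 2 - 18 \cdot 3^{4}}{4 \cdot 3^{4}} + \frac{1}{384 + \frac{1}{17}}} = \sqrt{\frac{4 + 2 - 1458}{4 \cdot 81} + \frac{1}{\frac{6529}{17}}} = \sqrt{\frac{1}{4} \cdot \frac{1}{81} \left(4 + 2 - 1458\right) + \frac{17}{6529}} = \sqrt{\frac{1}{4} \cdot \frac{1}{81} \left(-1452\right) + \frac{17}{6529}} = \sqrt{- \frac{121}{27} + \frac{17}{6529}} = \sqrt{- \frac{789550}{176283}} = \frac{5 i \sqrt{618596634}}{58761}$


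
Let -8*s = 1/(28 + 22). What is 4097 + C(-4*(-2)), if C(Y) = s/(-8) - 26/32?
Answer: 13107801/3200 ≈ 4096.2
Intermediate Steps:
s = -1/400 (s = -1/(8*(28 + 22)) = -1/8/50 = -1/8*1/50 = -1/400 ≈ -0.0025000)
C(Y) = -2599/3200 (C(Y) = -1/400/(-8) - 26/32 = -1/400*(-1/8) - 26*1/32 = 1/3200 - 13/16 = -2599/3200)
4097 + C(-4*(-2)) = 4097 - 2599/3200 = 13107801/3200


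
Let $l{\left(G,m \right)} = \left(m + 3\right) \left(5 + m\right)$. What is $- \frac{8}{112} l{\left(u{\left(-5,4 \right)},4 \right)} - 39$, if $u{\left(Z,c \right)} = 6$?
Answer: $- \frac{87}{2} \approx -43.5$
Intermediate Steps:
$l{\left(G,m \right)} = \left(3 + m\right) \left(5 + m\right)$
$- \frac{8}{112} l{\left(u{\left(-5,4 \right)},4 \right)} - 39 = - \frac{8}{112} \left(15 + 4^{2} + 8 \cdot 4\right) - 39 = \left(-8\right) \frac{1}{112} \left(15 + 16 + 32\right) - 39 = \left(- \frac{1}{14}\right) 63 - 39 = - \frac{9}{2} - 39 = - \frac{87}{2}$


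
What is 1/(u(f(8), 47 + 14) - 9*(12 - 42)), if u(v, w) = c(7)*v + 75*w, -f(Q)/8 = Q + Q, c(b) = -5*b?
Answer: 1/9325 ≈ 0.00010724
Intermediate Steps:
f(Q) = -16*Q (f(Q) = -8*(Q + Q) = -16*Q)
u(v, w) = -35*v + 75*w (u(v, w) = (-5*7)*v + 75*w = -35*v + 75*w)
1/(u(f(8), 47 + 14) - 9*(12 - 42)) = 1/((-(-560)*8 + 75*(47 + 14)) - 9*(12 - 42)) = 1/((-35*(-128) + 75*61) - 9*(-30)) = 1/((4480 + 4575) + 270) = 1/(9055 + 270) = 1/9325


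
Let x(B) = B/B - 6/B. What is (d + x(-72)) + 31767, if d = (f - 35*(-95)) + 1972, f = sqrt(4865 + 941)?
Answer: 444781/12 + sqrt(5806) ≈ 37141.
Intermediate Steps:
x(B) = 1 - 6/B
f = sqrt(5806) ≈ 76.197
d = 5297 + sqrt(5806) (d = (sqrt(5806) - 35*(-95)) + 1972 = (sqrt(5806) + 3325) + 1972 = (3325 + sqrt(5806)) + 1972 = 5297 + sqrt(5806) ≈ 5373.2)
(d + x(-72)) + 31767 = ((5297 + sqrt(5806)) + (-6 - 72)/(-72)) + 31767 = ((5297 + sqrt(5806)) - 1/72*(-78)) + 31767 = ((5297 + sqrt(5806)) + 13/12) + 31767 = (63577/12 + sqrt(5806)) + 31767 = 444781/12 + sqrt(5806)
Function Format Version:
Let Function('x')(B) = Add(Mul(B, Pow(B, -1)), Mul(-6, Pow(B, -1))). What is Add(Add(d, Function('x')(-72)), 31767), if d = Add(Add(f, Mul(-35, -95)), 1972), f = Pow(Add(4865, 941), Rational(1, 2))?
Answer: Add(Rational(444781, 12), Pow(5806, Rational(1, 2))) ≈ 37141.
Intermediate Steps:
Function('x')(B) = Add(1, Mul(-6, Pow(B, -1)))
f = Pow(5806, Rational(1, 2)) ≈ 76.197
d = Add(5297, Pow(5806, Rational(1, 2))) (d = Add(Add(Pow(5806, Rational(1, 2)), Mul(-35, -95)), 1972) = Add(Add(Pow(5806, Rational(1, 2)), 3325), 1972) = Add(Add(3325, Pow(5806, Rational(1, 2))), 1972) = Add(5297, Pow(5806, Rational(1, 2))) ≈ 5373.2)
Add(Add(d, Function('x')(-72)), 31767) = Add(Add(Add(5297, Pow(5806, Rational(1, 2))), Mul(Pow(-72, -1), Add(-6, -72))), 31767) = Add(Add(Add(5297, Pow(5806, Rational(1, 2))), Mul(Rational(-1, 72), -78)), 31767) = Add(Add(Add(5297, Pow(5806, Rational(1, 2))), Rational(13, 12)), 31767) = Add(Add(Rational(63577, 12), Pow(5806, Rational(1, 2))), 31767) = Add(Rational(444781, 12), Pow(5806, Rational(1, 2)))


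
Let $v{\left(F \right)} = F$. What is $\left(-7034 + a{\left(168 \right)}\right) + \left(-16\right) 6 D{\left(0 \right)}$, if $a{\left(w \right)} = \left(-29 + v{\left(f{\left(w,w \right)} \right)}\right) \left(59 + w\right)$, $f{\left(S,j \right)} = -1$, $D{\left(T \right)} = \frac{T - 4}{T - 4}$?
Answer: $-13940$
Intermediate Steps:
$D{\left(T \right)} = 1$ ($D{\left(T \right)} = \frac{-4 + T}{-4 + T} = 1$)
$a{\left(w \right)} = -1770 - 30 w$ ($a{\left(w \right)} = \left(-29 - 1\right) \left(59 + w\right) = - 30 \left(59 + w\right) = -1770 - 30 w$)
$\left(-7034 + a{\left(168 \right)}\right) + \left(-16\right) 6 D{\left(0 \right)} = \left(-7034 - 6810\right) + \left(-16\right) 6 \cdot 1 = \left(-7034 - 6810\right) - 96 = -13844 - 96 = -13940$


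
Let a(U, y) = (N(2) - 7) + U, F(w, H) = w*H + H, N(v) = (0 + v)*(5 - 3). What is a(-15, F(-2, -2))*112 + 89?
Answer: -1927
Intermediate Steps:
N(v) = 2*v (N(v) = v*2 = 2*v)
F(w, H) = H + H*w (F(w, H) = H*w + H = H + H*w)
a(U, y) = -3 + U (a(U, y) = (2*2 - 7) + U = (4 - 7) + U = -3 + U)
a(-15, F(-2, -2))*112 + 89 = (-3 - 15)*112 + 89 = -18*112 + 89 = -2016 + 89 = -1927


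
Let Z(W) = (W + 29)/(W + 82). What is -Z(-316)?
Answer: -287/234 ≈ -1.2265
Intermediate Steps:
Z(W) = (29 + W)/(82 + W)
-Z(-316) = -(29 - 316)/(82 - 316) = -(-287)/(-234) = -(-1)*(-287)/234 = -1*287/234 = -287/234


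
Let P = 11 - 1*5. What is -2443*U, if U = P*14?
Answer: -205212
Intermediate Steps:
P = 6 (P = 11 - 5 = 6)
U = 84 (U = 6*14 = 84)
-2443*U = -2443*84 = -205212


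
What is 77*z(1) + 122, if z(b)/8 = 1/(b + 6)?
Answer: 210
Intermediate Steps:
z(b) = 8/(6 + b) (z(b) = 8/(b + 6) = 8/(6 + b))
77*z(1) + 122 = 77*(8/(6 + 1)) + 122 = 77*(8/7) + 122 = 88 + 122 = 210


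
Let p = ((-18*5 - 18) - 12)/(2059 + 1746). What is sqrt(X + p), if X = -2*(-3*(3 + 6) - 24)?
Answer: 9*sqrt(729038)/761 ≈ 10.098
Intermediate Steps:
p = -24/761 (p = ((-90 - 18) - 12)/3805 = (-108 - 12)*(1/3805) = -120*1/3805 = -24/761 ≈ -0.031537)
X = 102 (X = -2*(-3*9 - 24) = -2*(-27 - 24) = -2*(-51) = 102)
sqrt(X + p) = sqrt(102 - 24/761) = sqrt(77598/761) = 9*sqrt(729038)/761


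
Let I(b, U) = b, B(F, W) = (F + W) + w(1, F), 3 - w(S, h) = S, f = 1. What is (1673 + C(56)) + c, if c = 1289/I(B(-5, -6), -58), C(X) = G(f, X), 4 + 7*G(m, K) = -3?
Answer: 13759/9 ≈ 1528.8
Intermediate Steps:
w(S, h) = 3 - S
G(m, K) = -1 (G(m, K) = -4/7 + (1/7)*(-3) = -4/7 - 3/7 = -1)
B(F, W) = 2 + F + W (B(F, W) = (F + W) + (3 - 1*1) = (F + W) + (3 - 1) = (F + W) + 2 = 2 + F + W)
C(X) = -1
c = -1289/9 (c = 1289/(2 - 5 - 6) = 1289/(-9) = 1289*(-1/9) = -1289/9 ≈ -143.22)
(1673 + C(56)) + c = (1673 - 1) - 1289/9 = 1672 - 1289/9 = 13759/9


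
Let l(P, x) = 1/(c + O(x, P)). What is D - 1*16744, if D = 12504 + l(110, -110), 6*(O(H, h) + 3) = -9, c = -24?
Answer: -241682/57 ≈ -4240.0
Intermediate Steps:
O(H, h) = -9/2 (O(H, h) = -3 + (⅙)*(-9) = -3 - 3/2 = -9/2)
l(P, x) = -2/57 (l(P, x) = 1/(-24 - 9/2) = 1/(-57/2) = -2/57)
D = 712726/57 (D = 12504 - 2/57 = 712726/57 ≈ 12504.)
D - 1*16744 = 712726/57 - 1*16744 = 712726/57 - 16744 = -241682/57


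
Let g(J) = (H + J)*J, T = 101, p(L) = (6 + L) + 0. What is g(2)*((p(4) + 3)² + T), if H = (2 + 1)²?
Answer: 5940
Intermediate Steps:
p(L) = 6 + L
H = 9 (H = 3² = 9)
g(J) = J*(9 + J) (g(J) = (9 + J)*J = J*(9 + J))
g(2)*((p(4) + 3)² + T) = (2*(9 + 2))*(((6 + 4) + 3)² + 101) = (2*11)*((10 + 3)² + 101) = 22*(13² + 101) = 22*(169 + 101) = 22*270 = 5940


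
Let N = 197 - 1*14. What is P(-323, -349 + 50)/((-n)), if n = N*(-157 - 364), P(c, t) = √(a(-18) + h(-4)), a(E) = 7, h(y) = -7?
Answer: 0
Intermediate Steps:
N = 183 (N = 197 - 14 = 183)
P(c, t) = 0 (P(c, t) = √(7 - 7) = √0 = 0)
n = -95343 (n = 183*(-157 - 364) = 183*(-521) = -95343)
P(-323, -349 + 50)/((-n)) = 0/((-1*(-95343))) = 0/95343 = 0*(1/95343) = 0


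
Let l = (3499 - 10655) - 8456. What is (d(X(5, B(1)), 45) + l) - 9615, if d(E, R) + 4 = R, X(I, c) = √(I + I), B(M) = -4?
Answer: -25186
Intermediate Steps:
X(I, c) = √2*√I (X(I, c) = √(2*I) = √2*√I)
d(E, R) = -4 + R
l = -15612 (l = -7156 - 8456 = -15612)
(d(X(5, B(1)), 45) + l) - 9615 = ((-4 + 45) - 15612) - 9615 = (41 - 15612) - 9615 = -15571 - 9615 = -25186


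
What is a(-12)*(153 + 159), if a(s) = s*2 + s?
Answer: -11232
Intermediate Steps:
a(s) = 3*s (a(s) = 2*s + s = 3*s)
a(-12)*(153 + 159) = (3*(-12))*(153 + 159) = -36*312 = -11232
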